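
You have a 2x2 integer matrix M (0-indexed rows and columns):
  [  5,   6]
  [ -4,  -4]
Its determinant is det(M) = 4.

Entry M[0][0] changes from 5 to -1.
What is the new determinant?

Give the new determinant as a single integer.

Answer: 28

Derivation:
det is linear in row 0: changing M[0][0] by delta changes det by delta * cofactor(0,0).
Cofactor C_00 = (-1)^(0+0) * minor(0,0) = -4
Entry delta = -1 - 5 = -6
Det delta = -6 * -4 = 24
New det = 4 + 24 = 28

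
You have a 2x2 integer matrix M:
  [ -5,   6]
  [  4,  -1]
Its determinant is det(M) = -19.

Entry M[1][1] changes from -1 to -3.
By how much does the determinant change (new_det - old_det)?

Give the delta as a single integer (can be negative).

Cofactor C_11 = -5
Entry delta = -3 - -1 = -2
Det delta = entry_delta * cofactor = -2 * -5 = 10

Answer: 10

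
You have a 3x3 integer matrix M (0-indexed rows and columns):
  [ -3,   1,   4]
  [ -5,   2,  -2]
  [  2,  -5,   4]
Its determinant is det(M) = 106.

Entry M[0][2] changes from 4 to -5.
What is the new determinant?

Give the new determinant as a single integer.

Answer: -83

Derivation:
det is linear in row 0: changing M[0][2] by delta changes det by delta * cofactor(0,2).
Cofactor C_02 = (-1)^(0+2) * minor(0,2) = 21
Entry delta = -5 - 4 = -9
Det delta = -9 * 21 = -189
New det = 106 + -189 = -83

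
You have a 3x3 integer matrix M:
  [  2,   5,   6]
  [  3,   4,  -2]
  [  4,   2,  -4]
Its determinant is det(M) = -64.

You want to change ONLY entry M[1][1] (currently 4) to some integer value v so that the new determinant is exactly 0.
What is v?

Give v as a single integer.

Answer: 2

Derivation:
det is linear in entry M[1][1]: det = old_det + (v - 4) * C_11
Cofactor C_11 = -32
Want det = 0: -64 + (v - 4) * -32 = 0
  (v - 4) = 64 / -32 = -2
  v = 4 + (-2) = 2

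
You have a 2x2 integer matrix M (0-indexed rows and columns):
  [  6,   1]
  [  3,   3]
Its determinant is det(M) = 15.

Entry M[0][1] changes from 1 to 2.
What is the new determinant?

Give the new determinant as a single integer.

det is linear in row 0: changing M[0][1] by delta changes det by delta * cofactor(0,1).
Cofactor C_01 = (-1)^(0+1) * minor(0,1) = -3
Entry delta = 2 - 1 = 1
Det delta = 1 * -3 = -3
New det = 15 + -3 = 12

Answer: 12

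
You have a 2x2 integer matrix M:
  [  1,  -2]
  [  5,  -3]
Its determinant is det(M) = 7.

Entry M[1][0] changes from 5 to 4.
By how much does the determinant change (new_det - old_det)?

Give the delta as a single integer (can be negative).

Cofactor C_10 = 2
Entry delta = 4 - 5 = -1
Det delta = entry_delta * cofactor = -1 * 2 = -2

Answer: -2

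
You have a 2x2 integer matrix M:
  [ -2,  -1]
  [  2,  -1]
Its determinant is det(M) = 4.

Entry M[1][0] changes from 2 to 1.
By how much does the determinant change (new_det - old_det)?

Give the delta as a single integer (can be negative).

Answer: -1

Derivation:
Cofactor C_10 = 1
Entry delta = 1 - 2 = -1
Det delta = entry_delta * cofactor = -1 * 1 = -1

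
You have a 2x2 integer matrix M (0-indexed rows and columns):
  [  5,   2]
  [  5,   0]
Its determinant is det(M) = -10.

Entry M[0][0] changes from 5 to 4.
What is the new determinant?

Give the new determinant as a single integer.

Answer: -10

Derivation:
det is linear in row 0: changing M[0][0] by delta changes det by delta * cofactor(0,0).
Cofactor C_00 = (-1)^(0+0) * minor(0,0) = 0
Entry delta = 4 - 5 = -1
Det delta = -1 * 0 = 0
New det = -10 + 0 = -10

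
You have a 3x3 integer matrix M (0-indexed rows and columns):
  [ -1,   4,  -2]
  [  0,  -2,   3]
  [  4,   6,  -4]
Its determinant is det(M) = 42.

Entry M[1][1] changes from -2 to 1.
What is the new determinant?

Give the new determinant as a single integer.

Answer: 78

Derivation:
det is linear in row 1: changing M[1][1] by delta changes det by delta * cofactor(1,1).
Cofactor C_11 = (-1)^(1+1) * minor(1,1) = 12
Entry delta = 1 - -2 = 3
Det delta = 3 * 12 = 36
New det = 42 + 36 = 78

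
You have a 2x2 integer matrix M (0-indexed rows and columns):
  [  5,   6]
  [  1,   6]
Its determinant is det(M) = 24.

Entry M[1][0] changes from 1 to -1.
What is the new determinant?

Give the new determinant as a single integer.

Answer: 36

Derivation:
det is linear in row 1: changing M[1][0] by delta changes det by delta * cofactor(1,0).
Cofactor C_10 = (-1)^(1+0) * minor(1,0) = -6
Entry delta = -1 - 1 = -2
Det delta = -2 * -6 = 12
New det = 24 + 12 = 36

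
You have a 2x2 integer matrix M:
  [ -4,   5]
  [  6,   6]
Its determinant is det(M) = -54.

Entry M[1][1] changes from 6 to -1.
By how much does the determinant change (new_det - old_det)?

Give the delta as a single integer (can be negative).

Answer: 28

Derivation:
Cofactor C_11 = -4
Entry delta = -1 - 6 = -7
Det delta = entry_delta * cofactor = -7 * -4 = 28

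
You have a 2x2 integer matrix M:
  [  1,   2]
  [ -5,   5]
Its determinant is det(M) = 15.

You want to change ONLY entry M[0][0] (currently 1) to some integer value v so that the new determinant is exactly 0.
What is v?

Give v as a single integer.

det is linear in entry M[0][0]: det = old_det + (v - 1) * C_00
Cofactor C_00 = 5
Want det = 0: 15 + (v - 1) * 5 = 0
  (v - 1) = -15 / 5 = -3
  v = 1 + (-3) = -2

Answer: -2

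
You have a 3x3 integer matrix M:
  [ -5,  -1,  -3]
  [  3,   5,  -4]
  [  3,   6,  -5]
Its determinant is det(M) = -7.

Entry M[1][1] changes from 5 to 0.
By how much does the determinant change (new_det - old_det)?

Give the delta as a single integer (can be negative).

Cofactor C_11 = 34
Entry delta = 0 - 5 = -5
Det delta = entry_delta * cofactor = -5 * 34 = -170

Answer: -170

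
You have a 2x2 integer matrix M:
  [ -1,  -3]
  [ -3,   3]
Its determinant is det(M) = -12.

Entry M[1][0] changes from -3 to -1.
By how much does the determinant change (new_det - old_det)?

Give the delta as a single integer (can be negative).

Answer: 6

Derivation:
Cofactor C_10 = 3
Entry delta = -1 - -3 = 2
Det delta = entry_delta * cofactor = 2 * 3 = 6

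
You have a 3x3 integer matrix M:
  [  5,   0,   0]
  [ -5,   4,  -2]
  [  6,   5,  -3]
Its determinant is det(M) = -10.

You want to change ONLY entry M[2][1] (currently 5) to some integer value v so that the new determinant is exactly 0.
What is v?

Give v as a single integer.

det is linear in entry M[2][1]: det = old_det + (v - 5) * C_21
Cofactor C_21 = 10
Want det = 0: -10 + (v - 5) * 10 = 0
  (v - 5) = 10 / 10 = 1
  v = 5 + (1) = 6

Answer: 6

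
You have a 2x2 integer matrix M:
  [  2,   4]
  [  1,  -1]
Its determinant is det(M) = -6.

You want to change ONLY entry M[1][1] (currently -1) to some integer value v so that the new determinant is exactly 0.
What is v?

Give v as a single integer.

Answer: 2

Derivation:
det is linear in entry M[1][1]: det = old_det + (v - -1) * C_11
Cofactor C_11 = 2
Want det = 0: -6 + (v - -1) * 2 = 0
  (v - -1) = 6 / 2 = 3
  v = -1 + (3) = 2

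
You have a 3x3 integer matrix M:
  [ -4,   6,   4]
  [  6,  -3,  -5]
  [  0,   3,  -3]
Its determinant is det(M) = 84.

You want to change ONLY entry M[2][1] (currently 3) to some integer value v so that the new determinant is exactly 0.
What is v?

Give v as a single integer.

det is linear in entry M[2][1]: det = old_det + (v - 3) * C_21
Cofactor C_21 = 4
Want det = 0: 84 + (v - 3) * 4 = 0
  (v - 3) = -84 / 4 = -21
  v = 3 + (-21) = -18

Answer: -18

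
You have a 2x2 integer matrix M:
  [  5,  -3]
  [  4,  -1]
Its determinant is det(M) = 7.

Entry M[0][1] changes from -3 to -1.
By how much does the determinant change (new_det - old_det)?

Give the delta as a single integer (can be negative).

Cofactor C_01 = -4
Entry delta = -1 - -3 = 2
Det delta = entry_delta * cofactor = 2 * -4 = -8

Answer: -8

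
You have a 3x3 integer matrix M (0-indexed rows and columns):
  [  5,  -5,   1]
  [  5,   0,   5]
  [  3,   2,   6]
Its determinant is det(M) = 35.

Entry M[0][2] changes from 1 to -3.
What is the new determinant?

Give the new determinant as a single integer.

Answer: -5

Derivation:
det is linear in row 0: changing M[0][2] by delta changes det by delta * cofactor(0,2).
Cofactor C_02 = (-1)^(0+2) * minor(0,2) = 10
Entry delta = -3 - 1 = -4
Det delta = -4 * 10 = -40
New det = 35 + -40 = -5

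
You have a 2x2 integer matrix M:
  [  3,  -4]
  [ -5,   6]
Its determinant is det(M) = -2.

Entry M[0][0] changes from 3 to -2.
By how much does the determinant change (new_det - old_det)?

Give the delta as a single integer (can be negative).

Answer: -30

Derivation:
Cofactor C_00 = 6
Entry delta = -2 - 3 = -5
Det delta = entry_delta * cofactor = -5 * 6 = -30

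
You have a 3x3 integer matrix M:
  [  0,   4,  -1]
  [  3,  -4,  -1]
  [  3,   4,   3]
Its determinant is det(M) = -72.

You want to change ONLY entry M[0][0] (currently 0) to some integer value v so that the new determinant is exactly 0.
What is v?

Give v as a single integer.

det is linear in entry M[0][0]: det = old_det + (v - 0) * C_00
Cofactor C_00 = -8
Want det = 0: -72 + (v - 0) * -8 = 0
  (v - 0) = 72 / -8 = -9
  v = 0 + (-9) = -9

Answer: -9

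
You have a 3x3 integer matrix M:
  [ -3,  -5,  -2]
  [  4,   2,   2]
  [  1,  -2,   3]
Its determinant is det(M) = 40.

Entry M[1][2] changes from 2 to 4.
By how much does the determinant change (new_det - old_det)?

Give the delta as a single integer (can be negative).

Cofactor C_12 = -11
Entry delta = 4 - 2 = 2
Det delta = entry_delta * cofactor = 2 * -11 = -22

Answer: -22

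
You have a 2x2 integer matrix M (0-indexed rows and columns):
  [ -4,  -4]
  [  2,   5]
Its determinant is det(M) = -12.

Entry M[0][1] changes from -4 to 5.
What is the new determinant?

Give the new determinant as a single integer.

Answer: -30

Derivation:
det is linear in row 0: changing M[0][1] by delta changes det by delta * cofactor(0,1).
Cofactor C_01 = (-1)^(0+1) * minor(0,1) = -2
Entry delta = 5 - -4 = 9
Det delta = 9 * -2 = -18
New det = -12 + -18 = -30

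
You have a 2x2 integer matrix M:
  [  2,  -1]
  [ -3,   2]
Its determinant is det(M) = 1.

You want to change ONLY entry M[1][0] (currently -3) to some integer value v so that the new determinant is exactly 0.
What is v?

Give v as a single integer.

Answer: -4

Derivation:
det is linear in entry M[1][0]: det = old_det + (v - -3) * C_10
Cofactor C_10 = 1
Want det = 0: 1 + (v - -3) * 1 = 0
  (v - -3) = -1 / 1 = -1
  v = -3 + (-1) = -4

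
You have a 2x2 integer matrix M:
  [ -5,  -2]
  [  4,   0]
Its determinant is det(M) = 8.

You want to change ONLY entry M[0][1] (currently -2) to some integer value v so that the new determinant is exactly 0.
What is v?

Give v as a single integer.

det is linear in entry M[0][1]: det = old_det + (v - -2) * C_01
Cofactor C_01 = -4
Want det = 0: 8 + (v - -2) * -4 = 0
  (v - -2) = -8 / -4 = 2
  v = -2 + (2) = 0

Answer: 0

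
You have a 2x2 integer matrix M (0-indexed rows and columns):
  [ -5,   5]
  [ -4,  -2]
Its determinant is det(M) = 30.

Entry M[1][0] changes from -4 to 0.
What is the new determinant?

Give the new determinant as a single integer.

Answer: 10

Derivation:
det is linear in row 1: changing M[1][0] by delta changes det by delta * cofactor(1,0).
Cofactor C_10 = (-1)^(1+0) * minor(1,0) = -5
Entry delta = 0 - -4 = 4
Det delta = 4 * -5 = -20
New det = 30 + -20 = 10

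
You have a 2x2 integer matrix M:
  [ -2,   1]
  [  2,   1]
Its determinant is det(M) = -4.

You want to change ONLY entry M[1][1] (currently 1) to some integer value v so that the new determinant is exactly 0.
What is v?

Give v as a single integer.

Answer: -1

Derivation:
det is linear in entry M[1][1]: det = old_det + (v - 1) * C_11
Cofactor C_11 = -2
Want det = 0: -4 + (v - 1) * -2 = 0
  (v - 1) = 4 / -2 = -2
  v = 1 + (-2) = -1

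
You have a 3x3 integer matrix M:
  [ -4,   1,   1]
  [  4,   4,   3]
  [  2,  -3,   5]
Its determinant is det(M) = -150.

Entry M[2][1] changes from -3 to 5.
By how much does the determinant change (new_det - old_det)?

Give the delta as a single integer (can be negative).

Answer: 128

Derivation:
Cofactor C_21 = 16
Entry delta = 5 - -3 = 8
Det delta = entry_delta * cofactor = 8 * 16 = 128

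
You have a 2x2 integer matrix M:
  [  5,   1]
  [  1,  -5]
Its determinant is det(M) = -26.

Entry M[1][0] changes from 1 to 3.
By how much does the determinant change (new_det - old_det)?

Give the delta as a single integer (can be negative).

Cofactor C_10 = -1
Entry delta = 3 - 1 = 2
Det delta = entry_delta * cofactor = 2 * -1 = -2

Answer: -2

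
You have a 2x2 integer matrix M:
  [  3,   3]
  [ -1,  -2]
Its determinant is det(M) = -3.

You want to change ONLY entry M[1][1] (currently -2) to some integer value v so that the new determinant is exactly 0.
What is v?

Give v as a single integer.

Answer: -1

Derivation:
det is linear in entry M[1][1]: det = old_det + (v - -2) * C_11
Cofactor C_11 = 3
Want det = 0: -3 + (v - -2) * 3 = 0
  (v - -2) = 3 / 3 = 1
  v = -2 + (1) = -1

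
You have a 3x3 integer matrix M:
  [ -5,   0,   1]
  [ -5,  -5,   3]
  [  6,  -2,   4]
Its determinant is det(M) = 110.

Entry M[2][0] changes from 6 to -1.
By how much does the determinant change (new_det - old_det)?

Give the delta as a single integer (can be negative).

Cofactor C_20 = 5
Entry delta = -1 - 6 = -7
Det delta = entry_delta * cofactor = -7 * 5 = -35

Answer: -35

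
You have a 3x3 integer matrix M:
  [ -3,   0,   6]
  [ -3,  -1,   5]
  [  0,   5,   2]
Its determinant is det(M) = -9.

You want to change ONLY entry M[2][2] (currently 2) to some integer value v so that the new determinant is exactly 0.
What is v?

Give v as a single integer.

Answer: 5

Derivation:
det is linear in entry M[2][2]: det = old_det + (v - 2) * C_22
Cofactor C_22 = 3
Want det = 0: -9 + (v - 2) * 3 = 0
  (v - 2) = 9 / 3 = 3
  v = 2 + (3) = 5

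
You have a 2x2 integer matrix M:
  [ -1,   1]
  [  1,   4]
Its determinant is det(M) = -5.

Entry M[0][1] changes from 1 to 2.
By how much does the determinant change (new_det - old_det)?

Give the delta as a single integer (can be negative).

Cofactor C_01 = -1
Entry delta = 2 - 1 = 1
Det delta = entry_delta * cofactor = 1 * -1 = -1

Answer: -1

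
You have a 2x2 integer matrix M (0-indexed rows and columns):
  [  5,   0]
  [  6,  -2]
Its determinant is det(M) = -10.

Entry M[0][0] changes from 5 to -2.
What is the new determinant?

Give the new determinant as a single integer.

Answer: 4

Derivation:
det is linear in row 0: changing M[0][0] by delta changes det by delta * cofactor(0,0).
Cofactor C_00 = (-1)^(0+0) * minor(0,0) = -2
Entry delta = -2 - 5 = -7
Det delta = -7 * -2 = 14
New det = -10 + 14 = 4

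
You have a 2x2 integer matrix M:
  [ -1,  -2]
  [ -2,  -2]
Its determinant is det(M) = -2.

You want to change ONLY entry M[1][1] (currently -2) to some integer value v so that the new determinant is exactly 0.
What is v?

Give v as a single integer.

det is linear in entry M[1][1]: det = old_det + (v - -2) * C_11
Cofactor C_11 = -1
Want det = 0: -2 + (v - -2) * -1 = 0
  (v - -2) = 2 / -1 = -2
  v = -2 + (-2) = -4

Answer: -4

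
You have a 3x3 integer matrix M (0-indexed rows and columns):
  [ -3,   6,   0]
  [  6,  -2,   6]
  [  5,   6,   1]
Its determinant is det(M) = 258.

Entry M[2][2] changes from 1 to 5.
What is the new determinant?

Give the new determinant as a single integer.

det is linear in row 2: changing M[2][2] by delta changes det by delta * cofactor(2,2).
Cofactor C_22 = (-1)^(2+2) * minor(2,2) = -30
Entry delta = 5 - 1 = 4
Det delta = 4 * -30 = -120
New det = 258 + -120 = 138

Answer: 138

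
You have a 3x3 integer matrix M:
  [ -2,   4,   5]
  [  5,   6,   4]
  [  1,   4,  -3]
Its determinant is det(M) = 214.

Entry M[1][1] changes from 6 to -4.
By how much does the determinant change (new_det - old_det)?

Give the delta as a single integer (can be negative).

Answer: -10

Derivation:
Cofactor C_11 = 1
Entry delta = -4 - 6 = -10
Det delta = entry_delta * cofactor = -10 * 1 = -10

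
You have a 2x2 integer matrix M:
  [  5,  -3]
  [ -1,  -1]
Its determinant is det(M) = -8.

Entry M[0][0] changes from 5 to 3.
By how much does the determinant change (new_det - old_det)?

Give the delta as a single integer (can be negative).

Answer: 2

Derivation:
Cofactor C_00 = -1
Entry delta = 3 - 5 = -2
Det delta = entry_delta * cofactor = -2 * -1 = 2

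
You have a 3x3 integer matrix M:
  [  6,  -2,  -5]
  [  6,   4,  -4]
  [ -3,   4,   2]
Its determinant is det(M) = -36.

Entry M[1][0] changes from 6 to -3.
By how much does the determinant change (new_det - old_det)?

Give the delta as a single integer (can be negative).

Cofactor C_10 = -16
Entry delta = -3 - 6 = -9
Det delta = entry_delta * cofactor = -9 * -16 = 144

Answer: 144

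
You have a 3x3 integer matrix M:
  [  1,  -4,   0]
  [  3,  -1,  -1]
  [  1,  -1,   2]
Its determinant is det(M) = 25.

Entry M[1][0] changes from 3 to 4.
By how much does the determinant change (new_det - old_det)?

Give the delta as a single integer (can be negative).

Answer: 8

Derivation:
Cofactor C_10 = 8
Entry delta = 4 - 3 = 1
Det delta = entry_delta * cofactor = 1 * 8 = 8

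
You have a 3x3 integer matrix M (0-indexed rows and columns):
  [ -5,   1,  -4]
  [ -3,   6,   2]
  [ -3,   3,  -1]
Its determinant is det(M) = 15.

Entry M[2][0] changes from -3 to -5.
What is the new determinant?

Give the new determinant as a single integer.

det is linear in row 2: changing M[2][0] by delta changes det by delta * cofactor(2,0).
Cofactor C_20 = (-1)^(2+0) * minor(2,0) = 26
Entry delta = -5 - -3 = -2
Det delta = -2 * 26 = -52
New det = 15 + -52 = -37

Answer: -37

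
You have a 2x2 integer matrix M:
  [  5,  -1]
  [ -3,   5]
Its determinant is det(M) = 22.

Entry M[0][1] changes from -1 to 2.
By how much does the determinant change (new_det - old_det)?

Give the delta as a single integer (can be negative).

Answer: 9

Derivation:
Cofactor C_01 = 3
Entry delta = 2 - -1 = 3
Det delta = entry_delta * cofactor = 3 * 3 = 9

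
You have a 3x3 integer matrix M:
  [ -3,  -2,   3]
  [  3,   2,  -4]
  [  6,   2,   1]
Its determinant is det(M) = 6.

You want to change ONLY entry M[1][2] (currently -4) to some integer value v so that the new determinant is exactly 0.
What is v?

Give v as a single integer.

Answer: -3

Derivation:
det is linear in entry M[1][2]: det = old_det + (v - -4) * C_12
Cofactor C_12 = -6
Want det = 0: 6 + (v - -4) * -6 = 0
  (v - -4) = -6 / -6 = 1
  v = -4 + (1) = -3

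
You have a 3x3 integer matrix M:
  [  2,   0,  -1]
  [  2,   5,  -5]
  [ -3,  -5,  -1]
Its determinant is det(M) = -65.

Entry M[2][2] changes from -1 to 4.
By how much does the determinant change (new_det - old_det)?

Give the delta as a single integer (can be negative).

Answer: 50

Derivation:
Cofactor C_22 = 10
Entry delta = 4 - -1 = 5
Det delta = entry_delta * cofactor = 5 * 10 = 50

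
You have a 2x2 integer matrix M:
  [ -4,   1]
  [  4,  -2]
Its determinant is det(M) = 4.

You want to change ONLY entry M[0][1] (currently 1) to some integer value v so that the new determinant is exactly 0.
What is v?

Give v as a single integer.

det is linear in entry M[0][1]: det = old_det + (v - 1) * C_01
Cofactor C_01 = -4
Want det = 0: 4 + (v - 1) * -4 = 0
  (v - 1) = -4 / -4 = 1
  v = 1 + (1) = 2

Answer: 2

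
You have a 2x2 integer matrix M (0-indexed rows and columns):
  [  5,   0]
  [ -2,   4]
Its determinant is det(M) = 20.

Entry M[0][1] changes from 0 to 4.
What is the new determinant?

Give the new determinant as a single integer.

det is linear in row 0: changing M[0][1] by delta changes det by delta * cofactor(0,1).
Cofactor C_01 = (-1)^(0+1) * minor(0,1) = 2
Entry delta = 4 - 0 = 4
Det delta = 4 * 2 = 8
New det = 20 + 8 = 28

Answer: 28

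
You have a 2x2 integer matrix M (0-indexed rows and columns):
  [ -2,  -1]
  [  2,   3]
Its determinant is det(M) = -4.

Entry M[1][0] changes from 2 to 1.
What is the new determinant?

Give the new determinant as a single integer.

det is linear in row 1: changing M[1][0] by delta changes det by delta * cofactor(1,0).
Cofactor C_10 = (-1)^(1+0) * minor(1,0) = 1
Entry delta = 1 - 2 = -1
Det delta = -1 * 1 = -1
New det = -4 + -1 = -5

Answer: -5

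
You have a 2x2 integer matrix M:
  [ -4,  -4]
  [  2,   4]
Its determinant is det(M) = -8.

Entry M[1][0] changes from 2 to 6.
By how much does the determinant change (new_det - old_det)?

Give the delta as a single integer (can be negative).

Cofactor C_10 = 4
Entry delta = 6 - 2 = 4
Det delta = entry_delta * cofactor = 4 * 4 = 16

Answer: 16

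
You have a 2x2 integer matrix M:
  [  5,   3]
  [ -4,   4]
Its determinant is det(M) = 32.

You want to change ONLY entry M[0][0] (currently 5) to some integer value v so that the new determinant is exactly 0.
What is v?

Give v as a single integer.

Answer: -3

Derivation:
det is linear in entry M[0][0]: det = old_det + (v - 5) * C_00
Cofactor C_00 = 4
Want det = 0: 32 + (v - 5) * 4 = 0
  (v - 5) = -32 / 4 = -8
  v = 5 + (-8) = -3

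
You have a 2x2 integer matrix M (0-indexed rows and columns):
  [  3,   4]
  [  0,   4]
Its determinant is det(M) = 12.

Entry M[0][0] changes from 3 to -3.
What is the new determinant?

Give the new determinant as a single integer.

det is linear in row 0: changing M[0][0] by delta changes det by delta * cofactor(0,0).
Cofactor C_00 = (-1)^(0+0) * minor(0,0) = 4
Entry delta = -3 - 3 = -6
Det delta = -6 * 4 = -24
New det = 12 + -24 = -12

Answer: -12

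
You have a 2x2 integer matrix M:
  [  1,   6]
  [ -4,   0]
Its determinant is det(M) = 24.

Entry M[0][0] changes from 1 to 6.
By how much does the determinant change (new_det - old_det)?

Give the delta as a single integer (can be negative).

Cofactor C_00 = 0
Entry delta = 6 - 1 = 5
Det delta = entry_delta * cofactor = 5 * 0 = 0

Answer: 0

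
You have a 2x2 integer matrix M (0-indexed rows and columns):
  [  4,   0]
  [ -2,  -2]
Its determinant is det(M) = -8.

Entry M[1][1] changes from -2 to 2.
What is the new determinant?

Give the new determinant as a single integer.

det is linear in row 1: changing M[1][1] by delta changes det by delta * cofactor(1,1).
Cofactor C_11 = (-1)^(1+1) * minor(1,1) = 4
Entry delta = 2 - -2 = 4
Det delta = 4 * 4 = 16
New det = -8 + 16 = 8

Answer: 8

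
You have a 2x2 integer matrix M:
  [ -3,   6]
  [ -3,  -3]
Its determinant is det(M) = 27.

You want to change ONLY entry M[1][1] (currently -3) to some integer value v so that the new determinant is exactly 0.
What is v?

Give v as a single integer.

det is linear in entry M[1][1]: det = old_det + (v - -3) * C_11
Cofactor C_11 = -3
Want det = 0: 27 + (v - -3) * -3 = 0
  (v - -3) = -27 / -3 = 9
  v = -3 + (9) = 6

Answer: 6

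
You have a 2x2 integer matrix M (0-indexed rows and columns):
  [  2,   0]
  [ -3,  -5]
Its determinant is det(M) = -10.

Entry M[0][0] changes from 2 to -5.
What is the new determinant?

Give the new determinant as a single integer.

Answer: 25

Derivation:
det is linear in row 0: changing M[0][0] by delta changes det by delta * cofactor(0,0).
Cofactor C_00 = (-1)^(0+0) * minor(0,0) = -5
Entry delta = -5 - 2 = -7
Det delta = -7 * -5 = 35
New det = -10 + 35 = 25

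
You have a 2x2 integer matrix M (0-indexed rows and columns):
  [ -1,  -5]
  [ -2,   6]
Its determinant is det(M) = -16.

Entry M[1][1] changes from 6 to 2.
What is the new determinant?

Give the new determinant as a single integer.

det is linear in row 1: changing M[1][1] by delta changes det by delta * cofactor(1,1).
Cofactor C_11 = (-1)^(1+1) * minor(1,1) = -1
Entry delta = 2 - 6 = -4
Det delta = -4 * -1 = 4
New det = -16 + 4 = -12

Answer: -12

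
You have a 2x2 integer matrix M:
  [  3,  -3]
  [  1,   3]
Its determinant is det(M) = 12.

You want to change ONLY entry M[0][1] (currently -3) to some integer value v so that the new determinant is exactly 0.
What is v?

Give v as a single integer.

Answer: 9

Derivation:
det is linear in entry M[0][1]: det = old_det + (v - -3) * C_01
Cofactor C_01 = -1
Want det = 0: 12 + (v - -3) * -1 = 0
  (v - -3) = -12 / -1 = 12
  v = -3 + (12) = 9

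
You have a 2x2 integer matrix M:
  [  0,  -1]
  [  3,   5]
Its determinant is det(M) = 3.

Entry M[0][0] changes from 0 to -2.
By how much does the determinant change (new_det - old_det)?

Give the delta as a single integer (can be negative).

Answer: -10

Derivation:
Cofactor C_00 = 5
Entry delta = -2 - 0 = -2
Det delta = entry_delta * cofactor = -2 * 5 = -10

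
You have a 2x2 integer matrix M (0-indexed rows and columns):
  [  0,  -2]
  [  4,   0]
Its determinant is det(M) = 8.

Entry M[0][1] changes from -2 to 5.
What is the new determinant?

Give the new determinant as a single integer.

det is linear in row 0: changing M[0][1] by delta changes det by delta * cofactor(0,1).
Cofactor C_01 = (-1)^(0+1) * minor(0,1) = -4
Entry delta = 5 - -2 = 7
Det delta = 7 * -4 = -28
New det = 8 + -28 = -20

Answer: -20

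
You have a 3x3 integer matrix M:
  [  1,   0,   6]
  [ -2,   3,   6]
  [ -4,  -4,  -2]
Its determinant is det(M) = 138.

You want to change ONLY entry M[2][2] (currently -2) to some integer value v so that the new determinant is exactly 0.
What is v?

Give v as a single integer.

Answer: -48

Derivation:
det is linear in entry M[2][2]: det = old_det + (v - -2) * C_22
Cofactor C_22 = 3
Want det = 0: 138 + (v - -2) * 3 = 0
  (v - -2) = -138 / 3 = -46
  v = -2 + (-46) = -48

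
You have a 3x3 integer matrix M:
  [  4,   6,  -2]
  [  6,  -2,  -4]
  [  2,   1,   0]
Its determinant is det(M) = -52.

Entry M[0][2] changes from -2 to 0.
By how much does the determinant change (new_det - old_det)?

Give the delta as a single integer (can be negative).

Cofactor C_02 = 10
Entry delta = 0 - -2 = 2
Det delta = entry_delta * cofactor = 2 * 10 = 20

Answer: 20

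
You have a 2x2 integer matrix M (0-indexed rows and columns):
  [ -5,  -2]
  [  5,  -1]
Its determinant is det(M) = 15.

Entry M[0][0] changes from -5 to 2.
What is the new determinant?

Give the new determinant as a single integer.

Answer: 8

Derivation:
det is linear in row 0: changing M[0][0] by delta changes det by delta * cofactor(0,0).
Cofactor C_00 = (-1)^(0+0) * minor(0,0) = -1
Entry delta = 2 - -5 = 7
Det delta = 7 * -1 = -7
New det = 15 + -7 = 8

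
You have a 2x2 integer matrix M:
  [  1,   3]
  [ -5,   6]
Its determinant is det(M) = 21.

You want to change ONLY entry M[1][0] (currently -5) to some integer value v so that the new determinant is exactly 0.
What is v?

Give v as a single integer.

det is linear in entry M[1][0]: det = old_det + (v - -5) * C_10
Cofactor C_10 = -3
Want det = 0: 21 + (v - -5) * -3 = 0
  (v - -5) = -21 / -3 = 7
  v = -5 + (7) = 2

Answer: 2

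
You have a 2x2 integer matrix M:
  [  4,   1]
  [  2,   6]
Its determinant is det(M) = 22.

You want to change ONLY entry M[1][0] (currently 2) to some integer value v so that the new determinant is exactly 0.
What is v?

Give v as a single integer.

Answer: 24

Derivation:
det is linear in entry M[1][0]: det = old_det + (v - 2) * C_10
Cofactor C_10 = -1
Want det = 0: 22 + (v - 2) * -1 = 0
  (v - 2) = -22 / -1 = 22
  v = 2 + (22) = 24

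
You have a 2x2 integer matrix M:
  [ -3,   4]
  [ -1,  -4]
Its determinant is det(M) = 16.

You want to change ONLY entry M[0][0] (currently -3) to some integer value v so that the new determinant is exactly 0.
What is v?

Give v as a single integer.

Answer: 1

Derivation:
det is linear in entry M[0][0]: det = old_det + (v - -3) * C_00
Cofactor C_00 = -4
Want det = 0: 16 + (v - -3) * -4 = 0
  (v - -3) = -16 / -4 = 4
  v = -3 + (4) = 1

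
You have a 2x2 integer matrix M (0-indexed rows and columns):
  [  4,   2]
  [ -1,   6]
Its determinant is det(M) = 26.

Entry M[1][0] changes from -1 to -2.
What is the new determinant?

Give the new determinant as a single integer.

Answer: 28

Derivation:
det is linear in row 1: changing M[1][0] by delta changes det by delta * cofactor(1,0).
Cofactor C_10 = (-1)^(1+0) * minor(1,0) = -2
Entry delta = -2 - -1 = -1
Det delta = -1 * -2 = 2
New det = 26 + 2 = 28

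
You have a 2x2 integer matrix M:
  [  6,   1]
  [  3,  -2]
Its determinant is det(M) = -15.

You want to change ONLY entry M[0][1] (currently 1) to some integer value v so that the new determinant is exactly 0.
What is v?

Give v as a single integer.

Answer: -4

Derivation:
det is linear in entry M[0][1]: det = old_det + (v - 1) * C_01
Cofactor C_01 = -3
Want det = 0: -15 + (v - 1) * -3 = 0
  (v - 1) = 15 / -3 = -5
  v = 1 + (-5) = -4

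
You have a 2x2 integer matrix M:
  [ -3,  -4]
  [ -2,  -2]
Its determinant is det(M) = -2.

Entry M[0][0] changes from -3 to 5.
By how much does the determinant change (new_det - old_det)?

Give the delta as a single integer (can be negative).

Cofactor C_00 = -2
Entry delta = 5 - -3 = 8
Det delta = entry_delta * cofactor = 8 * -2 = -16

Answer: -16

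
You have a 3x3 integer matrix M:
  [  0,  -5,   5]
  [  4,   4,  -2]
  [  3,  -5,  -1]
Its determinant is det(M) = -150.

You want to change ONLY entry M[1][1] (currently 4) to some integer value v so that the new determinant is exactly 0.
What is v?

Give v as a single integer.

det is linear in entry M[1][1]: det = old_det + (v - 4) * C_11
Cofactor C_11 = -15
Want det = 0: -150 + (v - 4) * -15 = 0
  (v - 4) = 150 / -15 = -10
  v = 4 + (-10) = -6

Answer: -6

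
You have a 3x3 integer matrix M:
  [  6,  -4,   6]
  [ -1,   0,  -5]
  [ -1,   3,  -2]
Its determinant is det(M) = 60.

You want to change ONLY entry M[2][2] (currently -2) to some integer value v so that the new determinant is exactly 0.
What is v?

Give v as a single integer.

Answer: 13

Derivation:
det is linear in entry M[2][2]: det = old_det + (v - -2) * C_22
Cofactor C_22 = -4
Want det = 0: 60 + (v - -2) * -4 = 0
  (v - -2) = -60 / -4 = 15
  v = -2 + (15) = 13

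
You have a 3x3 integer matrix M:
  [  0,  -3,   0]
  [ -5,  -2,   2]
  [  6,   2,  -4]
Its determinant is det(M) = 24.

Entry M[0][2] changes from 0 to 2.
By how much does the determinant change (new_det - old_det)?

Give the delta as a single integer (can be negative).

Answer: 4

Derivation:
Cofactor C_02 = 2
Entry delta = 2 - 0 = 2
Det delta = entry_delta * cofactor = 2 * 2 = 4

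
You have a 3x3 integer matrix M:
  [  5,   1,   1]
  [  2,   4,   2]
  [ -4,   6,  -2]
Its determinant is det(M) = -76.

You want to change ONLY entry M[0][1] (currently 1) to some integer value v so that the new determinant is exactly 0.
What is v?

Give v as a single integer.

Answer: -18

Derivation:
det is linear in entry M[0][1]: det = old_det + (v - 1) * C_01
Cofactor C_01 = -4
Want det = 0: -76 + (v - 1) * -4 = 0
  (v - 1) = 76 / -4 = -19
  v = 1 + (-19) = -18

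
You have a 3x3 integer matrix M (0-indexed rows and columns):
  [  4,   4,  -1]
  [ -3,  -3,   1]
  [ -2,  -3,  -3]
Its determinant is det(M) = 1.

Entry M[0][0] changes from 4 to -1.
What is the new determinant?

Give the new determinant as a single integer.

Answer: -59

Derivation:
det is linear in row 0: changing M[0][0] by delta changes det by delta * cofactor(0,0).
Cofactor C_00 = (-1)^(0+0) * minor(0,0) = 12
Entry delta = -1 - 4 = -5
Det delta = -5 * 12 = -60
New det = 1 + -60 = -59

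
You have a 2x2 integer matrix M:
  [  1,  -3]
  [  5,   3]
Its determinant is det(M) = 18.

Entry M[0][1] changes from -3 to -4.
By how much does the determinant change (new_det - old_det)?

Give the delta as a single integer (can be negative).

Answer: 5

Derivation:
Cofactor C_01 = -5
Entry delta = -4 - -3 = -1
Det delta = entry_delta * cofactor = -1 * -5 = 5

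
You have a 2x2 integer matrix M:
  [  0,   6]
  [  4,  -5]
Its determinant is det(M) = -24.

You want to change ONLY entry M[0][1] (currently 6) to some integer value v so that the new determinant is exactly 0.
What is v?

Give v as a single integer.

det is linear in entry M[0][1]: det = old_det + (v - 6) * C_01
Cofactor C_01 = -4
Want det = 0: -24 + (v - 6) * -4 = 0
  (v - 6) = 24 / -4 = -6
  v = 6 + (-6) = 0

Answer: 0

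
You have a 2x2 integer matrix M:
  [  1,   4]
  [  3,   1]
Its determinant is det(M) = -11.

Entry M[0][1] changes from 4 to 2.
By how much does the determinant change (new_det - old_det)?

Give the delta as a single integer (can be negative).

Cofactor C_01 = -3
Entry delta = 2 - 4 = -2
Det delta = entry_delta * cofactor = -2 * -3 = 6

Answer: 6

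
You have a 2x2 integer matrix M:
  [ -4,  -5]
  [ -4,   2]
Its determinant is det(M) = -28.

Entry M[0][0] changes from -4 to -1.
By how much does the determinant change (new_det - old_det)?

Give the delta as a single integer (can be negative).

Cofactor C_00 = 2
Entry delta = -1 - -4 = 3
Det delta = entry_delta * cofactor = 3 * 2 = 6

Answer: 6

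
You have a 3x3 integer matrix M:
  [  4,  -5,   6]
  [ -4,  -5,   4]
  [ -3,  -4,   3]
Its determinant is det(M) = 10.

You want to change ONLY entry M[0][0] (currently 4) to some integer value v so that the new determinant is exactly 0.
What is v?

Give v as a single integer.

Answer: -6

Derivation:
det is linear in entry M[0][0]: det = old_det + (v - 4) * C_00
Cofactor C_00 = 1
Want det = 0: 10 + (v - 4) * 1 = 0
  (v - 4) = -10 / 1 = -10
  v = 4 + (-10) = -6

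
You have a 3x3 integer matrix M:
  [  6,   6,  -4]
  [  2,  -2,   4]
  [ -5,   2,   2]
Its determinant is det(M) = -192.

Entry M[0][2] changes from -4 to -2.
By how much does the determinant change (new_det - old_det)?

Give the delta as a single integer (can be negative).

Cofactor C_02 = -6
Entry delta = -2 - -4 = 2
Det delta = entry_delta * cofactor = 2 * -6 = -12

Answer: -12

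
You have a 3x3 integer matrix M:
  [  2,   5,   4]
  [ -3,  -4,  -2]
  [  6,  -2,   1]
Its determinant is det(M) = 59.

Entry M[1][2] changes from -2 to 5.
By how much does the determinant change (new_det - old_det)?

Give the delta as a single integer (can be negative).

Answer: 238

Derivation:
Cofactor C_12 = 34
Entry delta = 5 - -2 = 7
Det delta = entry_delta * cofactor = 7 * 34 = 238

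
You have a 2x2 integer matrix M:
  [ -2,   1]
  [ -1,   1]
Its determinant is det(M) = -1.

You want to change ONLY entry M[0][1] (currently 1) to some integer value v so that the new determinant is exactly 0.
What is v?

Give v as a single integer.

Answer: 2

Derivation:
det is linear in entry M[0][1]: det = old_det + (v - 1) * C_01
Cofactor C_01 = 1
Want det = 0: -1 + (v - 1) * 1 = 0
  (v - 1) = 1 / 1 = 1
  v = 1 + (1) = 2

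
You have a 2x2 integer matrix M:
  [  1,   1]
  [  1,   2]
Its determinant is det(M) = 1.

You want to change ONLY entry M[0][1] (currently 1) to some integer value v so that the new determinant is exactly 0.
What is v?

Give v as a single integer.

Answer: 2

Derivation:
det is linear in entry M[0][1]: det = old_det + (v - 1) * C_01
Cofactor C_01 = -1
Want det = 0: 1 + (v - 1) * -1 = 0
  (v - 1) = -1 / -1 = 1
  v = 1 + (1) = 2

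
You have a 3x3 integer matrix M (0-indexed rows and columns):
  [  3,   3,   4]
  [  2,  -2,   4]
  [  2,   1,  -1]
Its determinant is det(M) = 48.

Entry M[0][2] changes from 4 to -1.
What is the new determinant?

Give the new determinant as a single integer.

det is linear in row 0: changing M[0][2] by delta changes det by delta * cofactor(0,2).
Cofactor C_02 = (-1)^(0+2) * minor(0,2) = 6
Entry delta = -1 - 4 = -5
Det delta = -5 * 6 = -30
New det = 48 + -30 = 18

Answer: 18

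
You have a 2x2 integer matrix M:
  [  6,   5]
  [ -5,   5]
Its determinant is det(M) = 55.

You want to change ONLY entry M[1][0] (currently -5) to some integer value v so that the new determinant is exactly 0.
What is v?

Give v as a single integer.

Answer: 6

Derivation:
det is linear in entry M[1][0]: det = old_det + (v - -5) * C_10
Cofactor C_10 = -5
Want det = 0: 55 + (v - -5) * -5 = 0
  (v - -5) = -55 / -5 = 11
  v = -5 + (11) = 6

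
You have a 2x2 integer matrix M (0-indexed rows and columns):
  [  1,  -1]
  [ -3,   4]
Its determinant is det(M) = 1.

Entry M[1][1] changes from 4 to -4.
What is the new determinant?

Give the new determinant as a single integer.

det is linear in row 1: changing M[1][1] by delta changes det by delta * cofactor(1,1).
Cofactor C_11 = (-1)^(1+1) * minor(1,1) = 1
Entry delta = -4 - 4 = -8
Det delta = -8 * 1 = -8
New det = 1 + -8 = -7

Answer: -7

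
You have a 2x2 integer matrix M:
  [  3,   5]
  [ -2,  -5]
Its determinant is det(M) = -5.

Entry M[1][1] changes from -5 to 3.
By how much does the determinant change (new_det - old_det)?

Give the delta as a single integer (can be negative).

Answer: 24

Derivation:
Cofactor C_11 = 3
Entry delta = 3 - -5 = 8
Det delta = entry_delta * cofactor = 8 * 3 = 24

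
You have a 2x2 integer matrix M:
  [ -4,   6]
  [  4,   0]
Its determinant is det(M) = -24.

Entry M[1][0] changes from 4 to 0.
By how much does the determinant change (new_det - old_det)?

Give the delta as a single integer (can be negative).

Answer: 24

Derivation:
Cofactor C_10 = -6
Entry delta = 0 - 4 = -4
Det delta = entry_delta * cofactor = -4 * -6 = 24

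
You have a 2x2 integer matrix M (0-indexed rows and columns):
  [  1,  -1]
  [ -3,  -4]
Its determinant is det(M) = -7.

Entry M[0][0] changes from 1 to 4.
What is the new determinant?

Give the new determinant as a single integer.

det is linear in row 0: changing M[0][0] by delta changes det by delta * cofactor(0,0).
Cofactor C_00 = (-1)^(0+0) * minor(0,0) = -4
Entry delta = 4 - 1 = 3
Det delta = 3 * -4 = -12
New det = -7 + -12 = -19

Answer: -19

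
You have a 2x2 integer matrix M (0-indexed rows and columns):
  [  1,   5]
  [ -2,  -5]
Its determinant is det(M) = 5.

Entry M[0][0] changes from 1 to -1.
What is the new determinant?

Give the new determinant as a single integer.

det is linear in row 0: changing M[0][0] by delta changes det by delta * cofactor(0,0).
Cofactor C_00 = (-1)^(0+0) * minor(0,0) = -5
Entry delta = -1 - 1 = -2
Det delta = -2 * -5 = 10
New det = 5 + 10 = 15

Answer: 15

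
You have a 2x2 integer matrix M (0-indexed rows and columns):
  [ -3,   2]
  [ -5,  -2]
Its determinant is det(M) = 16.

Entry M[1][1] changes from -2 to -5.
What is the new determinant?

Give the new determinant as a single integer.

det is linear in row 1: changing M[1][1] by delta changes det by delta * cofactor(1,1).
Cofactor C_11 = (-1)^(1+1) * minor(1,1) = -3
Entry delta = -5 - -2 = -3
Det delta = -3 * -3 = 9
New det = 16 + 9 = 25

Answer: 25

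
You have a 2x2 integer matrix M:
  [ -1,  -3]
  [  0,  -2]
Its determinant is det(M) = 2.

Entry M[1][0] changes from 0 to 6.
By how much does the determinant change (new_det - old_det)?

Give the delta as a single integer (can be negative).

Answer: 18

Derivation:
Cofactor C_10 = 3
Entry delta = 6 - 0 = 6
Det delta = entry_delta * cofactor = 6 * 3 = 18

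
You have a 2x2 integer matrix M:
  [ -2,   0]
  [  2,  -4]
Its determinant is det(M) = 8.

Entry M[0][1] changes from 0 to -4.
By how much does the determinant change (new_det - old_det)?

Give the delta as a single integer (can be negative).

Answer: 8

Derivation:
Cofactor C_01 = -2
Entry delta = -4 - 0 = -4
Det delta = entry_delta * cofactor = -4 * -2 = 8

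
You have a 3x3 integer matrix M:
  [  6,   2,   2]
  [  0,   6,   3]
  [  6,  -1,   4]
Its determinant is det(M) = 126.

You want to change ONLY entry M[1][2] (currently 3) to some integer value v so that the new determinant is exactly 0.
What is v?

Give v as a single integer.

Answer: -4

Derivation:
det is linear in entry M[1][2]: det = old_det + (v - 3) * C_12
Cofactor C_12 = 18
Want det = 0: 126 + (v - 3) * 18 = 0
  (v - 3) = -126 / 18 = -7
  v = 3 + (-7) = -4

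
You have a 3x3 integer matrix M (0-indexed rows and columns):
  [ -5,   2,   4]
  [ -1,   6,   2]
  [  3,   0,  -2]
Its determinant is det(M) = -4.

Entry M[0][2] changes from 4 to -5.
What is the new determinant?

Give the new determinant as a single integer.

Answer: 158

Derivation:
det is linear in row 0: changing M[0][2] by delta changes det by delta * cofactor(0,2).
Cofactor C_02 = (-1)^(0+2) * minor(0,2) = -18
Entry delta = -5 - 4 = -9
Det delta = -9 * -18 = 162
New det = -4 + 162 = 158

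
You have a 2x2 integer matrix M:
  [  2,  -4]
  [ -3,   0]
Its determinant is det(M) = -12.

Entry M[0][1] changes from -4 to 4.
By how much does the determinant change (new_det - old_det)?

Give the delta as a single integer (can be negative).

Cofactor C_01 = 3
Entry delta = 4 - -4 = 8
Det delta = entry_delta * cofactor = 8 * 3 = 24

Answer: 24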